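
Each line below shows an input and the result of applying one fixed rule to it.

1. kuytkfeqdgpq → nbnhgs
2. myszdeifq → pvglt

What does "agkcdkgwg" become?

dngjj

Rule — keep every other character starting from the first (positions 1st, 3rd, 5th, ...), then shift every letter 3 places forward in the alphabet (wrapping around).
Starting from "agkcdkgwg": after the first operation, "akdgg"; after the second, "dngjj".
(Check on "kuytkfeqdgpq": → "kykedp" → "nbnhgs" ✓)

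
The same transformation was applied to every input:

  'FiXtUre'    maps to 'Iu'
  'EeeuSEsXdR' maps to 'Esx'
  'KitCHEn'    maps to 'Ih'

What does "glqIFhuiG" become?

LfI

The transformation: keep one character in every 3, starting at position 2 (positions 2nd, 5th, 8th, ...), then flip the case of every letter.
On "glqIFhuiG" that produces "LfI".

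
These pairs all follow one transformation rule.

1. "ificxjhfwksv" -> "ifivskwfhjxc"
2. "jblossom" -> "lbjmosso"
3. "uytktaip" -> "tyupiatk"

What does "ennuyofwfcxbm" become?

nnembxcfwfoyu

The rule is to reverse the string, then move the last 3 characters to the front (rotate right by 3).
"ennuyofwfcxbm" → "mbxcfwfoyunne" → "nnembxcfwfoyu".
(Check on "uytktaip": → "piatktyu" → "tyupiatk" ✓)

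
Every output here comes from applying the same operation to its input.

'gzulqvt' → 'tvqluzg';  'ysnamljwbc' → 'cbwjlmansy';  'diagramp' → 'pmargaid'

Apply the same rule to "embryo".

oyrbme

The transformation: reverse the string.
So "embryo" becomes "oyrbme".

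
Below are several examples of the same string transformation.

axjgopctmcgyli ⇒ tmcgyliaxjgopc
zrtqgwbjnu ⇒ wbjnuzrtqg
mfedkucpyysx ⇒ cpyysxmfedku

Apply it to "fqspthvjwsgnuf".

The pattern: swap the front and back halves of the string.
For "fqspthvjwsgnuf" the result is "jwsgnuffqspthv".

jwsgnuffqspthv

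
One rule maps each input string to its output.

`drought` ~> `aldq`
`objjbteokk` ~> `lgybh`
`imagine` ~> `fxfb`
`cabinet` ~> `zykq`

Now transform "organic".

Looking at the pairs, the operation is to keep every other character starting from the first (positions 1st, 3rd, 5th, ...), then shift every letter 3 places backward in the alphabet (wrapping around).
On "organic": the first step gives "ognc", and the second then gives "ldkz".

ldkz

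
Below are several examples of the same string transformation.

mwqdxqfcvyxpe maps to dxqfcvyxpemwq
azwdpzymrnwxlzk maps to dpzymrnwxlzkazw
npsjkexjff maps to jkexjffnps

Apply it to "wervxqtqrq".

Rule — move the first 3 characters to the end (rotate left by 3).
So "wervxqtqrq" becomes "vxqtqrqwer".

vxqtqrqwer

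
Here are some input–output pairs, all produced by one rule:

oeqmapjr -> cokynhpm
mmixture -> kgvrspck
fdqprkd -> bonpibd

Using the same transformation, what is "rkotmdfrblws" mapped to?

Each output is the input with this applied: shift every letter 2 places backward in the alphabet (wrapping around), then move the first character to the end.
Applying both steps to "rkotmdfrblws": "pimrkbdpzjuq", then "imrkbdpzjuqp".

imrkbdpzjuqp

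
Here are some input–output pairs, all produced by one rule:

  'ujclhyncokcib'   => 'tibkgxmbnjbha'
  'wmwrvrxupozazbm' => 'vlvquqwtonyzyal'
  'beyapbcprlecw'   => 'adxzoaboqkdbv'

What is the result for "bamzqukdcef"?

azlyptjcbde

Looking at the pairs, the operation is to shift every letter 1 place backward in the alphabet (wrapping around).
Applying that to "bamzqukdcef" gives "azlyptjcbde".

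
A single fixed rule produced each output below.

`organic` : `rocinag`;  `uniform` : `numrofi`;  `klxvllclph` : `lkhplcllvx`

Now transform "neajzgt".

entgzja

The rule is to reverse the string, then move the last 2 characters to the front (rotate right by 2).
Applying both steps to "neajzgt": "tgzjaen", then "entgzja".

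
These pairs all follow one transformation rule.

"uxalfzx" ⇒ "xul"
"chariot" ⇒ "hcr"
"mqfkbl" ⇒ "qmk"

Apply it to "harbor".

ahb

Rule — swap each adjacent pair of characters (1↔2, 3↔4, ...), then keep only the first 3 characters.
Applying both steps to "harbor": "ahbrro", then "ahb".
(Check on "mqfkbl": → "qmkflb" → "qmk" ✓)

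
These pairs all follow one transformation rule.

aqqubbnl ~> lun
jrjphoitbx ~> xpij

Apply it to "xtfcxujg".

gcj

In each case the input is transformed by: swap the first and last characters, then keep one character in every 3, starting at position 1 (positions 1st, 4th, 7th, ...).
Working it through for "xtfcxujg": intermediate "gtfcxujx", final "gcj".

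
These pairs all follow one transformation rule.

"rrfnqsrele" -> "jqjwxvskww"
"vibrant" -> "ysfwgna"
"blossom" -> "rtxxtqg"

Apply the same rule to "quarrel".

qjwwfzv

Rule — shift every letter 5 places forward in the alphabet (wrapping around), then reverse the string.
On "quarrel" that produces "qjwwfzv".
(Check on "vibrant": → "angwfsy" → "ysfwgna" ✓)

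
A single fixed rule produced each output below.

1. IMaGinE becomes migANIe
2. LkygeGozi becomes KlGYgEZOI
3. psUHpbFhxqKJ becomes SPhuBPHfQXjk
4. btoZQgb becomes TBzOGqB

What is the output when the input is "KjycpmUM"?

In each case the input is transformed by: flip the case of every letter, then swap each adjacent pair of characters (1↔2, 3↔4, ...).
Starting from "KjycpmUM": after the first operation, "kJYCPMum"; after the second, "JkCYMPmu".

JkCYMPmu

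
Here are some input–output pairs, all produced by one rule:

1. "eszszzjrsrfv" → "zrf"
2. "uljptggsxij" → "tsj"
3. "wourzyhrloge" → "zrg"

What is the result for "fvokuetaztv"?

Each output is the input with this applied: delete the first 3 characters, then keep one character in every 3, starting at position 2 (positions 2nd, 5th, 8th, ...).
Starting from "fvokuetaztv": after the first operation, "kuetaztv"; after the second, "uav".

uav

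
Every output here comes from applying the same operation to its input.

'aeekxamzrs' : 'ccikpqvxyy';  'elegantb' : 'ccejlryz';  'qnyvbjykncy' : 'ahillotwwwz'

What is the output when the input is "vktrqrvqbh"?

fioopprttz

Looking at the pairs, the operation is to shift every letter 2 places backward in the alphabet (wrapping around), then sort the characters into alphabetical order.
Starting from "vktrqrvqbh": after the first operation, "tirpoptozf"; after the second, "fioopprttz".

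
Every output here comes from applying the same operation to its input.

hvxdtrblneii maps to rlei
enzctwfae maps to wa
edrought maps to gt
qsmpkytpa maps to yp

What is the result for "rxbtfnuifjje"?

nije

Rule — keep every other character starting from the second (positions 2nd, 4th, 6th, ...), then delete the first 2 characters.
Doing the same to "rxbtfnuifjje": "nije".
(Check on "enzctwfae": → "ncwa" → "wa" ✓)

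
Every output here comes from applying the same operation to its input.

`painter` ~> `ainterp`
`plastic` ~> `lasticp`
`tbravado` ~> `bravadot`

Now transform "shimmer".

Each output is the input with this applied: move the first character to the end.
Doing the same to "shimmer": "himmers".

himmers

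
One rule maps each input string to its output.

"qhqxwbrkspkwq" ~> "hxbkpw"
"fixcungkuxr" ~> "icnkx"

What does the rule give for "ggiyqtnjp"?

gytj

The transformation: keep every other character starting from the second (positions 2nd, 4th, 6th, ...).
On "ggiyqtnjp" that produces "gytj".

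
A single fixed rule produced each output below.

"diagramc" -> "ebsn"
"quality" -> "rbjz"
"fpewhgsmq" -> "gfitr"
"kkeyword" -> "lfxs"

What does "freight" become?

The transformation: keep every other character starting from the first (positions 1st, 3rd, 5th, ...), then shift every letter 1 place forward in the alphabet (wrapping around).
On "freight": the first step gives "fegt", and the second then gives "gfhu".

gfhu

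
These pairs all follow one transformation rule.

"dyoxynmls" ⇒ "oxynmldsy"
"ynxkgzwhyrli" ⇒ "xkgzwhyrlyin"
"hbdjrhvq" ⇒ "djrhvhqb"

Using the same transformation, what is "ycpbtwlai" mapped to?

The rule is to swap the first and last characters, then move the first 2 characters to the end (rotate left by 2).
"ycpbtwlai" → "icpbtwlay" → "pbtwlayic".
(Check on "hbdjrhvq": → "qbdjrhvh" → "djrhvhqb" ✓)

pbtwlayic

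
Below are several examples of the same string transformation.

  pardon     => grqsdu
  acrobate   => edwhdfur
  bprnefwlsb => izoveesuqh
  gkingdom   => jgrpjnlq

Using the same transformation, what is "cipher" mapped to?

What's happening: swap the front and back halves of the string, then shift every letter 3 places forward in the alphabet (wrapping around).
"cipher" → "khufls".

khufls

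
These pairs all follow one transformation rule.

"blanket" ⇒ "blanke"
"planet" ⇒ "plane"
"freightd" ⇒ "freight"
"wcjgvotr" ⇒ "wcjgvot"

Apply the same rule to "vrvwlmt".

The transformation: delete the last character.
Doing the same to "vrvwlmt": "vrvwlm".

vrvwlm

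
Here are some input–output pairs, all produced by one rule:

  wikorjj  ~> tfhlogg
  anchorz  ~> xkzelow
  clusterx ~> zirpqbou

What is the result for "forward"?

clotxoa

Rule — shift every letter 3 places backward in the alphabet (wrapping around).
For "forward" the result is "clotxoa".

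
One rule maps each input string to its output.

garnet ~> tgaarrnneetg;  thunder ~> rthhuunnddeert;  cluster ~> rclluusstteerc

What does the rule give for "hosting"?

The rule is to double every character, then swap the first and last characters.
Starting from "hosting": after the first operation, "hhoossttiinngg"; after the second, "ghoossttiinngh".

ghoossttiinngh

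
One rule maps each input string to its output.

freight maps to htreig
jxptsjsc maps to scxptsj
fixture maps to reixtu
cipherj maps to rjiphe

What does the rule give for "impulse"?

sempul

The transformation: delete the first character, then move the last 2 characters to the front (rotate right by 2).
On "impulse": the first step gives "mpulse", and the second then gives "sempul".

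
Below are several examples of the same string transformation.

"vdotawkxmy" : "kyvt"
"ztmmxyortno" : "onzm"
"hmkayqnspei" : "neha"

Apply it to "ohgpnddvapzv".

Looking at the pairs, the operation is to keep one character in every 3, starting at position 1 (positions 1st, 4th, 7th, ...), then swap the front and back halves of the string.
For "ohgpnddvapzv", step one produces "opdp"; step two turns that into "dpop".
(Check on "ztmmxyortno": → "zmon" → "onzm" ✓)

dpop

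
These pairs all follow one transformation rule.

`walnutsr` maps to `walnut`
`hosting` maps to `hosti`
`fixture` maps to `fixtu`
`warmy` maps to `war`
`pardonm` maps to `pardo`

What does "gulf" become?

gu

What's happening: delete the last 2 characters.
"gulf" → "gu".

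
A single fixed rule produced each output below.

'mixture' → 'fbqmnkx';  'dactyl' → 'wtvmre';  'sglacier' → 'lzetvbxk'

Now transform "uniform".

Looking at the pairs, the operation is to shift every letter 7 places backward in the alphabet (wrapping around).
So "uniform" becomes "ngbyhkf".

ngbyhkf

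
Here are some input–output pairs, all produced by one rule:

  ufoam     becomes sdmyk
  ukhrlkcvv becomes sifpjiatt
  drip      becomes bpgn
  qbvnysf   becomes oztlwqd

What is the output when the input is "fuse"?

The pattern: shift every letter 2 places backward in the alphabet (wrapping around).
So "fuse" becomes "dsqc".

dsqc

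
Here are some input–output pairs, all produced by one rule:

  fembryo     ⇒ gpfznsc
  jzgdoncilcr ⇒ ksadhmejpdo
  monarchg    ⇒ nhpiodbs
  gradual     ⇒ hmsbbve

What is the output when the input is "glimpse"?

hfmtjqn

In each case the input is transformed by: shift every letter 1 place forward in the alphabet (wrapping around), then take characters alternately from the front and the back (1st, last, 2nd, 2nd-last, ...).
So "glimpse" becomes "hfmtjqn".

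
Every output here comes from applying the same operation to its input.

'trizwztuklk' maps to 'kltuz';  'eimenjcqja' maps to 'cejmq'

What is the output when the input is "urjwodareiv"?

diorv

Rule — sort the characters into alphabetical order, then keep every other character starting from the second (positions 2nd, 4th, 6th, ...).
Starting from "urjwodareiv": after the first operation, "adeijorruvw"; after the second, "diorv".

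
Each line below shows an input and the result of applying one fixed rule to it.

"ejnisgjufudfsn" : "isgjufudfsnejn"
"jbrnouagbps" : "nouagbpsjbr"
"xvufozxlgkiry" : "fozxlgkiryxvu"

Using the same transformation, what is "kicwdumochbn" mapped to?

What's happening: move the first 3 characters to the end (rotate left by 3).
For "kicwdumochbn" the result is "wdumochbnkic".

wdumochbnkic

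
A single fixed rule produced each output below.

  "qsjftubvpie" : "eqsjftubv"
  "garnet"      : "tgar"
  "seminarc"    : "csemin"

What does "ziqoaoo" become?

oziqo

In each case the input is transformed by: move the last character to the front, then delete the last 2 characters.
For "ziqoaoo", step one produces "oziqoao"; step two turns that into "oziqo".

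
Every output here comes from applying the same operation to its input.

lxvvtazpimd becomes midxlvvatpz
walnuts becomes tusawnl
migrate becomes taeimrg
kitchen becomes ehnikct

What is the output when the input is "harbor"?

rroahb

Rule — swap each adjacent pair of characters (1↔2, 3↔4, ...), then move the last 3 characters to the front (rotate right by 3).
On "harbor" that produces "rroahb".
(Check on "migrate": → "imrgtae" → "taeimrg" ✓)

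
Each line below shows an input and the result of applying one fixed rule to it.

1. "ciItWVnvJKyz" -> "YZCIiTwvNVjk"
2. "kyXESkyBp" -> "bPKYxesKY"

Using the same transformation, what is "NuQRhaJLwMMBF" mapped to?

bfnUqrHAjlWmm

Rule — flip the case of every letter, then move the last 2 characters to the front (rotate right by 2).
Applying that to "NuQRhaJLwMMBF" gives "bfnUqrHAjlWmm".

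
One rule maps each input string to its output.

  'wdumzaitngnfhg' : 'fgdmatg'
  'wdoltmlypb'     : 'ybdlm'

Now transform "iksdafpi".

fikd

Looking at the pairs, the operation is to keep every other character starting from the second (positions 2nd, 4th, 6th, ...), then move the last 2 characters to the front (rotate right by 2).
On "iksdafpi": the first step gives "kdfi", and the second then gives "fikd".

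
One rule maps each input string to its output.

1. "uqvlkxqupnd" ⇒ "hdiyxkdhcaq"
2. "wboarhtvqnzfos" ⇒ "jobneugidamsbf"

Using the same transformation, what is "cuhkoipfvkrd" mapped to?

What's happening: shift every letter 13 places forward in the alphabet (wrapping around) — i.e. ROT13.
So "cuhkoipfvkrd" becomes "phuxbvcsixeq".

phuxbvcsixeq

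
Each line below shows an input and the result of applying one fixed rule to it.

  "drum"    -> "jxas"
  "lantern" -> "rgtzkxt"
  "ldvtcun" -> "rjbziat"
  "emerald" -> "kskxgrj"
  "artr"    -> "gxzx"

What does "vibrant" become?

bohxgtz

Rule — shift every letter 6 places forward in the alphabet (wrapping around).
For "vibrant" the result is "bohxgtz".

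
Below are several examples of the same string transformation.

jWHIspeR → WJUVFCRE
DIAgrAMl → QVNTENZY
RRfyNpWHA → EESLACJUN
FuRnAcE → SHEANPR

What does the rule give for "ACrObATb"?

NPEBONGO

What's happening: shift every letter 13 places forward in the alphabet (wrapping around) — i.e. ROT13, then convert every letter to uppercase.
Doing the same to "ACrObATb": "NPEBONGO".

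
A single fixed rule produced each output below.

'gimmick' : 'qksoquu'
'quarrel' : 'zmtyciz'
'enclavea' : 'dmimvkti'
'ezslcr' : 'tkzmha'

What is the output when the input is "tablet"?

tmbbij

The rule is to shift every letter 8 places forward in the alphabet (wrapping around), then move the last 3 characters to the front (rotate right by 3).
So "tablet" becomes "tmbbij".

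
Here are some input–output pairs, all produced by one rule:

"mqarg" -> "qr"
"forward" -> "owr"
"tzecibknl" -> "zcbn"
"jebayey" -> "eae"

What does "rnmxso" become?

Looking at the pairs, the operation is to keep every other character starting from the second (positions 2nd, 4th, 6th, ...).
So "rnmxso" becomes "nxo".

nxo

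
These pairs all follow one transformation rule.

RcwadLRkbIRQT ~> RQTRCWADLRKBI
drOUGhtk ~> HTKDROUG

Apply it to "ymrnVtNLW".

NLWYMRNVT

Looking at the pairs, the operation is to move the last 3 characters to the front (rotate right by 3), then convert every letter to uppercase.
On "ymrnVtNLW": the first step gives "NLWymrnVt", and the second then gives "NLWYMRNVT".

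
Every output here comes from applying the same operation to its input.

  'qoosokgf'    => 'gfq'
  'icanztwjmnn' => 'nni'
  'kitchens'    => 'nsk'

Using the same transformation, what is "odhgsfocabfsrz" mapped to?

Each output is the input with this applied: move the first character to the end, then keep only the last 3 characters.
For "odhgsfocabfsrz", step one produces "dhgsfocabfsrzo"; step two turns that into "rzo".

rzo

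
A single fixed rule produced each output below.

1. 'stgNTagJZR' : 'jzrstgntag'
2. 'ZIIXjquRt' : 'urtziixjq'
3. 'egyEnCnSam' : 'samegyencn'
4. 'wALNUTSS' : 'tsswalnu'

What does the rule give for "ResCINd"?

Rule — move the last 3 characters to the front (rotate right by 3), then convert every letter to lowercase.
Working it through for "ResCINd": intermediate "INdResC", final "indresc".

indresc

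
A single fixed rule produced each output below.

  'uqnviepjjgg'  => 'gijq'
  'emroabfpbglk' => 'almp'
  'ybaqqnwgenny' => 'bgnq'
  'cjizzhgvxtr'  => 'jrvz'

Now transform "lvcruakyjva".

auvy

The rule is to keep one character in every 3, starting at position 2 (positions 2nd, 5th, 8th, ...), then sort the characters into alphabetical order.
Applying both steps to "lvcruakyjva": "vuya", then "auvy".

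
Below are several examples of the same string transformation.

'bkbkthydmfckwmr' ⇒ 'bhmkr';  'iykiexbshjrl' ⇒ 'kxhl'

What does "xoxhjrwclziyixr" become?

xrlyr

The pattern: keep one character in every 3, starting at position 3 (positions 3rd, 6th, 9th, ...).
So "xoxhjrwclziyixr" becomes "xrlyr".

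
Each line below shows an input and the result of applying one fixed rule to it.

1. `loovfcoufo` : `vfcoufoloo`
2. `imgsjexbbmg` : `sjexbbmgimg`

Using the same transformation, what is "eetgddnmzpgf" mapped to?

Rule — move the first 3 characters to the end (rotate left by 3).
Doing the same to "eetgddnmzpgf": "gddnmzpgfeet".

gddnmzpgfeet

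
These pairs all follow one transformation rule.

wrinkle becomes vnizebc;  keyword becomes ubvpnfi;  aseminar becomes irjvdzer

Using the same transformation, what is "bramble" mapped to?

The pattern: move the last character to the front, then shift every letter 9 places backward in the alphabet (wrapping around).
"bramble" → "ebrambl" → "vsirdsc".
(Check on "wrinkle": → "ewrinkl" → "vnizebc" ✓)

vsirdsc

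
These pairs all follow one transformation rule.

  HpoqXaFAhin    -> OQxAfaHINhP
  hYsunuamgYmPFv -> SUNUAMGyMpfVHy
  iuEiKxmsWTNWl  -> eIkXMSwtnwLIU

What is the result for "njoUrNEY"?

OuRneyNJ

In each case the input is transformed by: move the first 2 characters to the end (rotate left by 2), then flip the case of every letter.
Working it through for "njoUrNEY": intermediate "oUrNEYnj", final "OuRneyNJ".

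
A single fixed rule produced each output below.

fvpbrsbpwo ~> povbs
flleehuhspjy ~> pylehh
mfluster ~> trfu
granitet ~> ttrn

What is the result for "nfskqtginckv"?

Rule — keep every other character starting from the second (positions 2nd, 4th, 6th, ...), then move the last 2 characters to the front (rotate right by 2).
"nfskqtginckv" → "fkticv" → "cvfkti".
(Check on "granitet": → "rntt" → "ttrn" ✓)

cvfkti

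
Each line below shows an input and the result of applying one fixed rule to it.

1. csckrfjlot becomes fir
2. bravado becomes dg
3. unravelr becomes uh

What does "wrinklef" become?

lo

What's happening: keep one character in every 3, starting at position 3 (positions 3rd, 6th, 9th, ...), then shift every letter 3 places forward in the alphabet (wrapping around).
On "wrinklef": the first step gives "il", and the second then gives "lo".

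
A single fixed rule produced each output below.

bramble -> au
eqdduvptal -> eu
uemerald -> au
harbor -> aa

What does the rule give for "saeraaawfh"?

In each case the input is transformed by: shift every letter 9 places forward in the alphabet (wrapping around), then keep only the vowels.
For "saeraaawfh", step one produces "bjnajjjfoq"; step two turns that into "ao".

ao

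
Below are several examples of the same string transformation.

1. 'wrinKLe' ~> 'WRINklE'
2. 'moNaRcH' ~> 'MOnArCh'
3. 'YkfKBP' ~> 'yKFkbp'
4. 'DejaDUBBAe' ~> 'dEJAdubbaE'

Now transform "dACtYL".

DacTyl

Looking at the pairs, the operation is to flip the case of every letter.
"dACtYL" → "DacTyl".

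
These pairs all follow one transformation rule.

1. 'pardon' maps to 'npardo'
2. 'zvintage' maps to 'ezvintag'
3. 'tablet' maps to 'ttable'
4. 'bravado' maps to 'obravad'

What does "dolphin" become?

ndolphi

The transformation: move the last character to the front.
"dolphin" → "ndolphi".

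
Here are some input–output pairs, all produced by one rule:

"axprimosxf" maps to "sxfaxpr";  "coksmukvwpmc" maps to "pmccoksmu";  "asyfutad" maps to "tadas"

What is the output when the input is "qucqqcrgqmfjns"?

jnsqucqqcrg

Rule — move the last 3 characters to the front (rotate right by 3), then delete the last 3 characters.
Starting from "qucqqcrgqmfjns": after the first operation, "jnsqucqqcrgqmf"; after the second, "jnsqucqqcrg".
(Check on "asyfutad": → "tadasyfu" → "tadas" ✓)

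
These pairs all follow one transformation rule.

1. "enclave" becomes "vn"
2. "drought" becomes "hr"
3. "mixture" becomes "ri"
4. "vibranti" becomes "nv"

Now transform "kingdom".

In each case the input is transformed by: move the first 3 characters to the end (rotate left by 3), then keep one character in every 3, starting at position 3 (positions 3rd, 6th, 9th, ...).
Applying both steps to "kingdom": "gdomkin", then "oi".

oi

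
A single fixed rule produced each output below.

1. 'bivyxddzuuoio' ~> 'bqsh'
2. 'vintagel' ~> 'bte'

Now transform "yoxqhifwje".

Looking at the pairs, the operation is to keep one character in every 3, starting at position 2 (positions 2nd, 5th, 8th, ...), then shift every letter 7 places backward in the alphabet (wrapping around).
Applying both steps to "yoxqhifwje": "ohw", then "hap".

hap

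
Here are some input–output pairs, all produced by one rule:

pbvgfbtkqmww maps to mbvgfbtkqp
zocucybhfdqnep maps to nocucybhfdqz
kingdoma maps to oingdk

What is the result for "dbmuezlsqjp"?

qbmuezlsd

Each output is the input with this applied: delete the last 2 characters, then swap the first and last characters.
"dbmuezlsqjp" → "dbmuezlsq" → "qbmuezlsd".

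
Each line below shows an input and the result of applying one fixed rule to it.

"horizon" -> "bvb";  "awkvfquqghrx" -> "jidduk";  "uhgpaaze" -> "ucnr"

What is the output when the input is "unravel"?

anr

The rule is to keep every other character starting from the second (positions 2nd, 4th, 6th, ...), then shift every letter 13 places forward in the alphabet (wrapping around) — i.e. ROT13.
Working it through for "unravel": intermediate "nae", final "anr".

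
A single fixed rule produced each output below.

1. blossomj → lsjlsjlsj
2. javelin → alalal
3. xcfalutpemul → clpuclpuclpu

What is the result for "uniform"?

Rule — keep one character in every 3, starting at position 2 (positions 2nd, 5th, 8th, ...), then write the whole string 3 times in a row.
Applying that to "uniform" gives "nonono".

nonono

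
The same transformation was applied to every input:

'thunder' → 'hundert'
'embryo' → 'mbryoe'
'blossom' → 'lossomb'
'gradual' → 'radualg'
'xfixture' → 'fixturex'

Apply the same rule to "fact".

actf

Rule — move the first character to the end.
Doing the same to "fact": "actf".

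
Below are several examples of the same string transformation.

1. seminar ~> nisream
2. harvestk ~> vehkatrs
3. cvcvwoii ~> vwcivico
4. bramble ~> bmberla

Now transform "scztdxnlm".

xdsmclznt

The pattern: take characters alternately from the front and the back (1st, last, 2nd, 2nd-last, ...), then move the last 2 characters to the front (rotate right by 2).
On "scztdxnlm": the first step gives "smclzntxd", and the second then gives "xdsmclznt".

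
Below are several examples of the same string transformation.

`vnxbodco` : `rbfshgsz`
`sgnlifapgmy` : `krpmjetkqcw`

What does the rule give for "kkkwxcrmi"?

Looking at the pairs, the operation is to shift every letter 4 places forward in the alphabet (wrapping around), then move the first character to the end.
For "kkkwxcrmi", step one produces "oooabgvqm"; step two turns that into "ooabgvqmo".
(Check on "vnxbodco": → "zrbfshgs" → "rbfshgsz" ✓)

ooabgvqmo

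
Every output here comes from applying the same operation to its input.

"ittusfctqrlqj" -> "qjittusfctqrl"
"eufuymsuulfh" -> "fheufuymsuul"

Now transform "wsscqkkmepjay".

aywsscqkkmepj

Each output is the input with this applied: move the last 2 characters to the front (rotate right by 2).
So "wsscqkkmepjay" becomes "aywsscqkkmepj".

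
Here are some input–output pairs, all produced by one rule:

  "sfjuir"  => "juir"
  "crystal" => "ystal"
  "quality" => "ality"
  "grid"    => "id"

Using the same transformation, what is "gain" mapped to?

in

The rule is to delete the first 2 characters.
Applying that to "gain" gives "in".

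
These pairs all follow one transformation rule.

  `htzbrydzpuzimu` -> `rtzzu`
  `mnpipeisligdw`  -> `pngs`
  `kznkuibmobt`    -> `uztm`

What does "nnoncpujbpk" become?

cnkj

The rule is to keep one character in every 3, starting at position 2 (positions 2nd, 5th, 8th, ...), then swap each adjacent pair of characters (1↔2, 3↔4, ...).
Starting from "nnoncpujbpk": after the first operation, "ncjk"; after the second, "cnkj".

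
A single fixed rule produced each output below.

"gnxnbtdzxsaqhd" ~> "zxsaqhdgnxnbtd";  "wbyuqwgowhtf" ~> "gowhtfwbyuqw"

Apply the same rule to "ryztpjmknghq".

Looking at the pairs, the operation is to swap the front and back halves of the string.
Applying that to "ryztpjmknghq" gives "mknghqryztpj".

mknghqryztpj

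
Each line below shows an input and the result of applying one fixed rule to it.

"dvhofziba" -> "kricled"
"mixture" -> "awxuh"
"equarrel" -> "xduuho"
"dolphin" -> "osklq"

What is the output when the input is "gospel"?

Each output is the input with this applied: shift every letter 3 places forward in the alphabet (wrapping around), then delete the first 2 characters.
Starting from "gospel": after the first operation, "jrvsho"; after the second, "vsho".

vsho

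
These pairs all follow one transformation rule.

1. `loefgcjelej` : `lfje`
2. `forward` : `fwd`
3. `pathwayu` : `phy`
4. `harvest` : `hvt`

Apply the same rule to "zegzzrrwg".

Rule — keep one character in every 3, starting at position 1 (positions 1st, 4th, 7th, ...).
"zegzzrrwg" → "zzr".

zzr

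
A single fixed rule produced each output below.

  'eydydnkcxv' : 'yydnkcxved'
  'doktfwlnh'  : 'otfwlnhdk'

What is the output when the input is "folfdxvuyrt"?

The transformation: move the first 2 characters to the end (rotate left by 2), then swap the first and last characters.
"folfdxvuyrt" → "lfdxvuyrtfo" → "ofdxvuyrtfl".

ofdxvuyrtfl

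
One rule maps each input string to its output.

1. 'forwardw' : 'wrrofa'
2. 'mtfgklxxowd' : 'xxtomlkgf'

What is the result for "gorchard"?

Each output is the input with this applied: delete the last 2 characters, then sort the characters into reverse alphabetical order.
For "gorchard", step one produces "gorcha"; step two turns that into "rohgca".
(Check on "mtfgklxxowd": → "mtfgklxxo" → "xxtomlkgf" ✓)

rohgca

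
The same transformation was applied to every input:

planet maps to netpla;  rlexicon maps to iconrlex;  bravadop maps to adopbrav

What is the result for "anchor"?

horanc

Looking at the pairs, the operation is to swap the front and back halves of the string.
For "anchor" the result is "horanc".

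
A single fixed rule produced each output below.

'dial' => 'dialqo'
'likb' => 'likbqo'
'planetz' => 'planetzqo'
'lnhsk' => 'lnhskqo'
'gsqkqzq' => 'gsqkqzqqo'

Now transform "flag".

The rule is to append "qo".
For "flag" the result is "flagqo".

flagqo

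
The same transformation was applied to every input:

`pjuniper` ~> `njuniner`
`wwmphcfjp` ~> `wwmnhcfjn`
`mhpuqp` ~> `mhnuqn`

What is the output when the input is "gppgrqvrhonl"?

Each output is the input with this applied: replace every "p" with "n".
So "gppgrqvrhonl" becomes "gnngrqvrhonl".

gnngrqvrhonl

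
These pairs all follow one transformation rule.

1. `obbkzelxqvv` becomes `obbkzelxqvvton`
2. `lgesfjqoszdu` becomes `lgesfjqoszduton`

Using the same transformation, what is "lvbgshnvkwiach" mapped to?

In each case the input is transformed by: append "ton".
So "lvbgshnvkwiach" becomes "lvbgshnvkwiachton".

lvbgshnvkwiachton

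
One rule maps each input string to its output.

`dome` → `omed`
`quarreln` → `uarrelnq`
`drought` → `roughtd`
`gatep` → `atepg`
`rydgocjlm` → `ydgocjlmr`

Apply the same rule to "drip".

ripd

The rule is to move the first character to the end.
So "drip" becomes "ripd".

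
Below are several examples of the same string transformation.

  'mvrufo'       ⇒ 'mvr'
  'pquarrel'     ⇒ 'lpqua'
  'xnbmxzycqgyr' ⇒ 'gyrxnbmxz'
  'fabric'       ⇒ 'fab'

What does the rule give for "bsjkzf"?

Looking at the pairs, the operation is to swap the front and back halves of the string, then delete the first 3 characters.
Working it through for "bsjkzf": intermediate "kzfbsj", final "bsj".

bsj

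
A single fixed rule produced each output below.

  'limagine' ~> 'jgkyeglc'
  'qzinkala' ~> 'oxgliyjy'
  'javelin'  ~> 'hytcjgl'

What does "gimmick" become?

In each case the input is transformed by: shift every letter 2 places backward in the alphabet (wrapping around).
On "gimmick" that produces "egkkgai".

egkkgai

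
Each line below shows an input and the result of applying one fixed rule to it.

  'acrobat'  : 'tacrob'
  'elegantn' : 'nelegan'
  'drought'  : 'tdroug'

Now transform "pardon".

What's happening: move the last 2 characters to the front (rotate right by 2), then delete the first character.
Starting from "pardon": after the first operation, "onpard"; after the second, "npard".

npard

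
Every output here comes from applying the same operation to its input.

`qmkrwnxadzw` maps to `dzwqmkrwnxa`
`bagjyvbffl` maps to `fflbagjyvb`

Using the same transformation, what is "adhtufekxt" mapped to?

Rule — move the last 3 characters to the front (rotate right by 3).
Doing the same to "adhtufekxt": "kxtadhtufe".

kxtadhtufe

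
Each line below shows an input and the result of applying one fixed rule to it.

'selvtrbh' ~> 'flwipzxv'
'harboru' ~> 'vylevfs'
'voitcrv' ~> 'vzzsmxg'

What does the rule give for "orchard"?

The rule is to shift every letter 4 places forward in the alphabet (wrapping around), then move the last 2 characters to the front (rotate right by 2).
Doing the same to "orchard": "vhsvgle".

vhsvgle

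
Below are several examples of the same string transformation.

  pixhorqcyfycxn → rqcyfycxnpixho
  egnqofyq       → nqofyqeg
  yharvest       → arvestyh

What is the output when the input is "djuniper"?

Looking at the pairs, the operation is to swap the front and back halves of the string, then move the last 2 characters to the front (rotate right by 2).
On "djuniper": the first step gives "iperdjun", and the second then gives "uniperdj".
(Check on "egnqofyq": → "ofyqegnq" → "nqofyqeg" ✓)

uniperdj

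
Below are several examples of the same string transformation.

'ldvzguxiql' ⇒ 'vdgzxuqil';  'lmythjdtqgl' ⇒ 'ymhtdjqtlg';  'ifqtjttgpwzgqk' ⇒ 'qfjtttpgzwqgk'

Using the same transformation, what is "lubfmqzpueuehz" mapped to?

bumfzqupuehez

The rule is to delete the first character, then swap each adjacent pair of characters (1↔2, 3↔4, ...).
Applying that to "lubfmqzpueuehz" gives "bumfzqupuehez".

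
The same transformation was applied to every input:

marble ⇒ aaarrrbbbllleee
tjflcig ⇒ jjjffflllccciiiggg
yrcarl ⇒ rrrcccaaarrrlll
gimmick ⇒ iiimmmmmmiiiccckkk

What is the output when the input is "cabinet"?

aaabbbiiinnneeettt

The pattern: repeat every character 3 times, then delete the first 3 characters.
Applying both steps to "cabinet": "cccaaabbbiiinnneeettt", then "aaabbbiiinnneeettt".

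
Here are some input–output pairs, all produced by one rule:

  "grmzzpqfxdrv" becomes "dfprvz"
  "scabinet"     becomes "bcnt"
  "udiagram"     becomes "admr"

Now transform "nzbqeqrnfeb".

enqqz

In each case the input is transformed by: keep every other character starting from the second (positions 2nd, 4th, 6th, ...), then sort the characters into alphabetical order.
Working it through for "nzbqeqrnfeb": intermediate "zqqne", final "enqqz".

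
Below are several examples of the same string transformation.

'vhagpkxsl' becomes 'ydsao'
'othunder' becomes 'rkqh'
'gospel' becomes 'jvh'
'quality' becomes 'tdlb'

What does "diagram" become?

The transformation: keep every other character starting from the first (positions 1st, 3rd, 5th, ...), then shift every letter 3 places forward in the alphabet (wrapping around).
"diagram" → "darm" → "gdup".
(Check on "gospel": → "gse" → "jvh" ✓)

gdup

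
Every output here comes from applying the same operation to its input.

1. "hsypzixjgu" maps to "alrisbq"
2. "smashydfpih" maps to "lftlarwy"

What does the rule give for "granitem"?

zktgb

The rule is to shift every letter 7 places backward in the alphabet (wrapping around), then delete the last 3 characters.
On "granitem": the first step gives "zktgbmxf", and the second then gives "zktgb".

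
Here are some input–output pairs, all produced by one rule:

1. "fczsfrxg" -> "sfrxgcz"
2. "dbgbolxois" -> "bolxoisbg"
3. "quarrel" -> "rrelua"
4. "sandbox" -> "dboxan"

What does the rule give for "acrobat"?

obatcr

In each case the input is transformed by: delete the first character, then move the first 2 characters to the end (rotate left by 2).
Working it through for "acrobat": intermediate "crobat", final "obatcr".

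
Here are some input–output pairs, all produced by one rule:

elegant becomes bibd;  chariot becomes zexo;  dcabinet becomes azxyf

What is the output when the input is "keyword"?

hbvt

The rule is to shift every letter 3 places backward in the alphabet (wrapping around), then delete the last 3 characters.
Starting from "keyword": after the first operation, "hbvtloa"; after the second, "hbvt".
(Check on "chariot": → "zexoflq" → "zexo" ✓)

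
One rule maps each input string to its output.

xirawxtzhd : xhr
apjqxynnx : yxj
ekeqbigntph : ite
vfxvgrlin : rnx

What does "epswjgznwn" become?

The rule is to keep one character in every 3, starting at position 3 (positions 3rd, 6th, 9th, ...), then move the first character to the end.
For "epswjgznwn", step one produces "sgw"; step two turns that into "gws".

gws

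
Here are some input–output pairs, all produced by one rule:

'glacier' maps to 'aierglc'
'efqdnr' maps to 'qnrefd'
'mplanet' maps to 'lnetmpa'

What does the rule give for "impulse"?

plseimu

Rule — move the first 3 characters to the end (rotate left by 3), then swap the first and last characters.
Applying both steps to "impulse": "ulseimp", then "plseimu".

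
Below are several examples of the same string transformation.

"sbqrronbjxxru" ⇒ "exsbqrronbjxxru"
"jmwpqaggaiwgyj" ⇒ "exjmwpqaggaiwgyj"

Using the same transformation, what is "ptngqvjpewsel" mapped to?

Each output is the input with this applied: prepend "ex".
Doing the same to "ptngqvjpewsel": "exptngqvjpewsel".

exptngqvjpewsel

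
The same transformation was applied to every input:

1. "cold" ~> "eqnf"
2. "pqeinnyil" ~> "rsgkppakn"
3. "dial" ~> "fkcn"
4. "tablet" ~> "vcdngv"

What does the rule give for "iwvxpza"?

kyxzrbc

In each case the input is transformed by: shift every letter 2 places forward in the alphabet (wrapping around).
Doing the same to "iwvxpza": "kyxzrbc".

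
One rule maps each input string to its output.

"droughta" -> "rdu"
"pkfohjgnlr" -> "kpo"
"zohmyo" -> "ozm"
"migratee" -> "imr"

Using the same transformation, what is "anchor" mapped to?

Looking at the pairs, the operation is to swap each adjacent pair of characters (1↔2, 3↔4, ...), then keep only the first 3 characters.
On "anchor" that produces "nah".

nah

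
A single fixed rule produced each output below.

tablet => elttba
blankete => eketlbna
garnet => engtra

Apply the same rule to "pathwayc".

awcyapht

The rule is to swap the front and back halves of the string, then swap each adjacent pair of characters (1↔2, 3↔4, ...).
For "pathwayc", step one produces "waycpath"; step two turns that into "awcyapht".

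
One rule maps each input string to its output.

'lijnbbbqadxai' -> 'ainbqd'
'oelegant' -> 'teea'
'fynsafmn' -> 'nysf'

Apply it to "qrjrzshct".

crrs

Looking at the pairs, the operation is to keep every other character starting from the second (positions 2nd, 4th, 6th, ...), then move the last character to the front.
Working it through for "qrjrzshct": intermediate "rrsc", final "crrs".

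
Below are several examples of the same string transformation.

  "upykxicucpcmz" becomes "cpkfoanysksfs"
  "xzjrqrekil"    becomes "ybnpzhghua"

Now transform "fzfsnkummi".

Each output is the input with this applied: move the last 2 characters to the front (rotate right by 2), then shift every letter 10 places backward in the alphabet (wrapping around).
Working it through for "fzfsnkummi": intermediate "mifzfsnkum", final "cyvpvidakc".
(Check on "upykxicucpcmz": → "mzupykxicucpc" → "cpkfoanysksfs" ✓)

cyvpvidakc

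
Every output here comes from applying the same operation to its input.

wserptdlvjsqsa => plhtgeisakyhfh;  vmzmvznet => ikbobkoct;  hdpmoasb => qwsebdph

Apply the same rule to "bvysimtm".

bqknhxbi

The transformation: move the last character to the front, then shift every letter 11 places backward in the alphabet (wrapping around).
Working it through for "bvysimtm": intermediate "mbvysimt", final "bqknhxbi".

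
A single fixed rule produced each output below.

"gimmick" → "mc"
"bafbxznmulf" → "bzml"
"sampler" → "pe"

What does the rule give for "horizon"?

The transformation: delete the first 2 characters, then keep every other character starting from the second (positions 2nd, 4th, 6th, ...).
Starting from "horizon": after the first operation, "rizon"; after the second, "io".

io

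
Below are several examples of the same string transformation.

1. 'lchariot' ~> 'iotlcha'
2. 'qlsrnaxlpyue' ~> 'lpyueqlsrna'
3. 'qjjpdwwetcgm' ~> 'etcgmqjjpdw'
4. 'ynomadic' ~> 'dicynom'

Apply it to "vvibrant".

What's happening: swap the front and back halves of the string, then delete the first character.
"vvibrant" → "antvvib".

antvvib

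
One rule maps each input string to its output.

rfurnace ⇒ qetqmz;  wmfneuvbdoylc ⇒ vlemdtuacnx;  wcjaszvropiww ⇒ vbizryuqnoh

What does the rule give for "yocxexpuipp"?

Each output is the input with this applied: shift every letter 1 place backward in the alphabet (wrapping around), then delete the last 2 characters.
For "yocxexpuipp", step one produces "xnbwdwothoo"; step two turns that into "xnbwdwoth".

xnbwdwoth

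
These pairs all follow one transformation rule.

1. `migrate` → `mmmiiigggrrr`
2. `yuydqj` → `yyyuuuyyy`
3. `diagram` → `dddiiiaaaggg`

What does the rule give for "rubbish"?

In each case the input is transformed by: delete the last 3 characters, then repeat every character 3 times.
"rubbish" → "rubb" → "rrruuubbbbbb".

rrruuubbbbbb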